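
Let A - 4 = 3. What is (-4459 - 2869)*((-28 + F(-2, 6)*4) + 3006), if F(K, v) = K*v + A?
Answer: -21676224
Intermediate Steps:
A = 7 (A = 4 + 3 = 7)
F(K, v) = 7 + K*v (F(K, v) = K*v + 7 = 7 + K*v)
(-4459 - 2869)*((-28 + F(-2, 6)*4) + 3006) = (-4459 - 2869)*((-28 + (7 - 2*6)*4) + 3006) = -7328*((-28 + (7 - 12)*4) + 3006) = -7328*((-28 - 5*4) + 3006) = -7328*((-28 - 20) + 3006) = -7328*(-48 + 3006) = -7328*2958 = -21676224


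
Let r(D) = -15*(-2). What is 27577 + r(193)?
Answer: 27607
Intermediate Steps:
r(D) = 30
27577 + r(193) = 27577 + 30 = 27607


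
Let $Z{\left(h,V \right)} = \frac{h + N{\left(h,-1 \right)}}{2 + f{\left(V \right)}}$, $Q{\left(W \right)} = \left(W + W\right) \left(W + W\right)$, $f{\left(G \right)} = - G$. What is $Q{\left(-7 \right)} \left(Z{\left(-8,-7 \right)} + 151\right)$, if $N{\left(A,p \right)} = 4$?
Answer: $\frac{265580}{9} \approx 29509.0$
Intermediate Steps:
$Q{\left(W \right)} = 4 W^{2}$ ($Q{\left(W \right)} = 2 W 2 W = 4 W^{2}$)
$Z{\left(h,V \right)} = \frac{4 + h}{2 - V}$ ($Z{\left(h,V \right)} = \frac{h + 4}{2 - V} = \frac{4 + h}{2 - V}$)
$Q{\left(-7 \right)} \left(Z{\left(-8,-7 \right)} + 151\right) = 4 \left(-7\right)^{2} \left(\frac{-4 - -8}{-2 - 7} + 151\right) = 4 \cdot 49 \left(\frac{-4 + 8}{-9} + 151\right) = 196 \left(\left(- \frac{1}{9}\right) 4 + 151\right) = 196 \left(- \frac{4}{9} + 151\right) = 196 \cdot \frac{1355}{9} = \frac{265580}{9}$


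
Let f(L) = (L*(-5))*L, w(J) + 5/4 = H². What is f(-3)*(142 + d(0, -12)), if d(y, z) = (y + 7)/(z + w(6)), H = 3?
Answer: -107370/17 ≈ -6315.9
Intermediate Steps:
w(J) = 31/4 (w(J) = -5/4 + 3² = -5/4 + 9 = 31/4)
d(y, z) = (7 + y)/(31/4 + z) (d(y, z) = (y + 7)/(z + 31/4) = (7 + y)/(31/4 + z))
f(L) = -5*L² (f(L) = (-5*L)*L = -5*L²)
f(-3)*(142 + d(0, -12)) = (-5*(-3)²)*(142 + 4*(7 + 0)/(31 + 4*(-12))) = (-5*9)*(142 + 4*7/(31 - 48)) = -45*(142 + 4*7/(-17)) = -45*(142 + 4*(-1/17)*7) = -45*(142 - 28/17) = -45*2386/17 = -107370/17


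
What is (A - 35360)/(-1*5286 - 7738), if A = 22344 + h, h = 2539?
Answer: 10477/13024 ≈ 0.80444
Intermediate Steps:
A = 24883 (A = 22344 + 2539 = 24883)
(A - 35360)/(-1*5286 - 7738) = (24883 - 35360)/(-1*5286 - 7738) = -10477/(-5286 - 7738) = -10477/(-13024) = -10477*(-1/13024) = 10477/13024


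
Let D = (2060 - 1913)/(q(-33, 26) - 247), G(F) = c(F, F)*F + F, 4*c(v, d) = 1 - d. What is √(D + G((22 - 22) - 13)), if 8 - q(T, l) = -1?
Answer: I*√17085/17 ≈ 7.6888*I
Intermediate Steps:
c(v, d) = ¼ - d/4 (c(v, d) = (1 - d)/4 = ¼ - d/4)
q(T, l) = 9 (q(T, l) = 8 - 1*(-1) = 8 + 1 = 9)
G(F) = F + F*(¼ - F/4) (G(F) = (¼ - F/4)*F + F = F*(¼ - F/4) + F = F + F*(¼ - F/4))
D = -21/34 (D = (2060 - 1913)/(9 - 247) = 147/(-238) = 147*(-1/238) = -21/34 ≈ -0.61765)
√(D + G((22 - 22) - 13)) = √(-21/34 + ((22 - 22) - 13)*(5 - ((22 - 22) - 13))/4) = √(-21/34 + (0 - 13)*(5 - (0 - 13))/4) = √(-21/34 + (¼)*(-13)*(5 - 1*(-13))) = √(-21/34 + (¼)*(-13)*(5 + 13)) = √(-21/34 + (¼)*(-13)*18) = √(-21/34 - 117/2) = √(-1005/17) = I*√17085/17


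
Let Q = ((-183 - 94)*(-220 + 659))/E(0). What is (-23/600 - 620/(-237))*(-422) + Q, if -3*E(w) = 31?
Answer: 7846774297/734700 ≈ 10680.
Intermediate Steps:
E(w) = -31/3 (E(w) = -⅓*31 = -31/3)
Q = 364809/31 (Q = ((-183 - 94)*(-220 + 659))/(-31/3) = -277*439*(-3/31) = -121603*(-3/31) = 364809/31 ≈ 11768.)
(-23/600 - 620/(-237))*(-422) + Q = (-23/600 - 620/(-237))*(-422) + 364809/31 = (-23*1/600 - 620*(-1/237))*(-422) + 364809/31 = (-23/600 + 620/237)*(-422) + 364809/31 = (122183/47400)*(-422) + 364809/31 = -25780613/23700 + 364809/31 = 7846774297/734700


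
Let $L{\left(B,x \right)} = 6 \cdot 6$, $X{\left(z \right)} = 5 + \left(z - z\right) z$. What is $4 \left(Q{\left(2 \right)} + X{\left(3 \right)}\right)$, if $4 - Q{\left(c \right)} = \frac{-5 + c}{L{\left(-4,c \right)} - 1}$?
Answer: $\frac{1272}{35} \approx 36.343$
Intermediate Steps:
$X{\left(z \right)} = 5$ ($X{\left(z \right)} = 5 + 0 z = 5 + 0 = 5$)
$L{\left(B,x \right)} = 36$
$Q{\left(c \right)} = \frac{29}{7} - \frac{c}{35}$ ($Q{\left(c \right)} = 4 - \frac{-5 + c}{36 - 1} = 4 - \frac{-5 + c}{35} = 4 - \left(-5 + c\right) \frac{1}{35} = 4 - \left(- \frac{1}{7} + \frac{c}{35}\right) = \frac{29}{7} - \frac{c}{35}$)
$4 \left(Q{\left(2 \right)} + X{\left(3 \right)}\right) = 4 \left(\left(\frac{29}{7} - \frac{2}{35}\right) + 5\right) = 4 \left(\frac{143}{35} + 5\right) = 4 \cdot \frac{318}{35} = \frac{1272}{35}$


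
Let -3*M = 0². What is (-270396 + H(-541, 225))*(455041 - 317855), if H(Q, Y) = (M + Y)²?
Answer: -30149504406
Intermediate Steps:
M = 0 (M = -⅓*0² = -⅓*0 = 0)
H(Q, Y) = Y² (H(Q, Y) = (0 + Y)² = Y²)
(-270396 + H(-541, 225))*(455041 - 317855) = (-270396 + 225²)*(455041 - 317855) = (-270396 + 50625)*137186 = -219771*137186 = -30149504406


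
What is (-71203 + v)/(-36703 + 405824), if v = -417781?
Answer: -488984/369121 ≈ -1.3247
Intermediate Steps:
(-71203 + v)/(-36703 + 405824) = (-71203 - 417781)/(-36703 + 405824) = -488984/369121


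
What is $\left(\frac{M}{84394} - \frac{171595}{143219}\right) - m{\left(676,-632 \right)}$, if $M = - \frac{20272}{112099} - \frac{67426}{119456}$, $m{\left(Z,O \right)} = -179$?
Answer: $\frac{14388920791916028924951}{80926716449125762592} \approx 177.8$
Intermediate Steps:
$M = - \frac{4989999603}{6695449072}$ ($M = \left(-20272\right) \frac{1}{112099} - \frac{33713}{59728} = - \frac{20272}{112099} - \frac{33713}{59728} = - \frac{4989999603}{6695449072} \approx -0.74528$)
$\left(\frac{M}{84394} - \frac{171595}{143219}\right) - m{\left(676,-632 \right)} = \left(- \frac{4989999603}{6695449072 \cdot 84394} - \frac{171595}{143219}\right) - -179 = \left(\left(- \frac{4989999603}{6695449072}\right) \frac{1}{84394} - \frac{171595}{143219}\right) + 179 = \left(- \frac{4989999603}{565055728982368} - \frac{171595}{143219}\right) + 179 = - \frac{96961452477482579017}{80926716449125762592} + 179 = \frac{14388920791916028924951}{80926716449125762592}$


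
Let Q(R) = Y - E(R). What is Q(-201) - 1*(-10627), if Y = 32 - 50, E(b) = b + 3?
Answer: 10807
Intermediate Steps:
E(b) = 3 + b
Y = -18
Q(R) = -21 - R (Q(R) = -18 - (3 + R) = -18 + (-3 - R) = -21 - R)
Q(-201) - 1*(-10627) = (-21 - 1*(-201)) - 1*(-10627) = (-21 + 201) + 10627 = 180 + 10627 = 10807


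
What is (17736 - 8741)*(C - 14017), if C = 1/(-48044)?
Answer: -6057527577255/48044 ≈ -1.2608e+8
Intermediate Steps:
C = -1/48044 ≈ -2.0814e-5
(17736 - 8741)*(C - 14017) = (17736 - 8741)*(-1/48044 - 14017) = 8995*(-673432749/48044) = -6057527577255/48044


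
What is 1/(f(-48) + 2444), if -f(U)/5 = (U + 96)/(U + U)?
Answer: 2/4893 ≈ 0.00040875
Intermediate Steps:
f(U) = -5*(96 + U)/(2*U) (f(U) = -5*(U + 96)/(U + U) = -5*(96 + U)/(2*U))
1/(f(-48) + 2444) = 1/((-5/2 - 240/(-48)) + 2444) = 1/((-5/2 - 240*(-1/48)) + 2444) = 1/((-5/2 + 5) + 2444) = 1/(5/2 + 2444) = 1/(4893/2) = 2/4893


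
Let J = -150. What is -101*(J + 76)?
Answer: 7474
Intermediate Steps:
-101*(J + 76) = -101*(-150 + 76) = -101*(-74) = 7474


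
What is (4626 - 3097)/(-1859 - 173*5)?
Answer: -1529/2724 ≈ -0.56131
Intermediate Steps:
(4626 - 3097)/(-1859 - 173*5) = 1529/(-1859 - 865) = 1529/(-2724) = 1529*(-1/2724) = -1529/2724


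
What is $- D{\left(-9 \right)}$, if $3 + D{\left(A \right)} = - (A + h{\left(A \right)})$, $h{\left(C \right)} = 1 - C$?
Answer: $4$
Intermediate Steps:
$D{\left(A \right)} = -4$ ($D{\left(A \right)} = -3 - \left(A - \left(-1 + A\right)\right) = -3 - 1 = -4$)
$- D{\left(-9 \right)} = \left(-1\right) \left(-4\right) = 4$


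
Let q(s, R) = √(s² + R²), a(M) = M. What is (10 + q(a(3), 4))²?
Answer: 225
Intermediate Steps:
q(s, R) = √(R² + s²)
(10 + q(a(3), 4))² = (10 + √(4² + 3²))² = (10 + √(16 + 9))² = (10 + √25)² = (10 + 5)² = 15² = 225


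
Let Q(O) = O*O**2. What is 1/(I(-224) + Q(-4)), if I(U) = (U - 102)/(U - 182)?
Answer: -203/12829 ≈ -0.015824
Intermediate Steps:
Q(O) = O**3
I(U) = (-102 + U)/(-182 + U)
1/(I(-224) + Q(-4)) = 1/((-102 - 224)/(-182 - 224) + (-4)**3) = 1/(-326/(-406) - 64) = 1/(-1/406*(-326) - 64) = 1/(163/203 - 64) = 1/(-12829/203) = -203/12829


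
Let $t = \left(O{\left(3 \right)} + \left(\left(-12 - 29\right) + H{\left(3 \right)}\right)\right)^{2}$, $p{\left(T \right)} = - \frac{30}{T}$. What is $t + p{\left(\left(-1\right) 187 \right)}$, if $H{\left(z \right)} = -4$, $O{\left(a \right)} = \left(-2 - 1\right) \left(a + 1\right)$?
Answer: $\frac{607593}{187} \approx 3249.2$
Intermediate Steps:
$O{\left(a \right)} = -3 - 3 a$ ($O{\left(a \right)} = - 3 \left(1 + a\right) = -3 - 3 a$)
$t = 3249$ ($t = \left(\left(-3 - 9\right) - 45\right)^{2} = \left(-12 - 45\right)^{2} = \left(-57\right)^{2} = 3249$)
$t + p{\left(\left(-1\right) 187 \right)} = 3249 - \frac{30}{\left(-1\right) 187} = 3249 - \frac{30}{-187} = 3249 - - \frac{30}{187} = 3249 + \frac{30}{187} = \frac{607593}{187}$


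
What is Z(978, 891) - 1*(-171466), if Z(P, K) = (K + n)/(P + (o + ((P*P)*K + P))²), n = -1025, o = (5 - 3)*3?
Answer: 62267273705257597135079/363146476300010481 ≈ 1.7147e+5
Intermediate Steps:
o = 6 (o = 2*3 = 6)
Z(P, K) = (-1025 + K)/(P + (6 + P + K*P²)²) (Z(P, K) = (K - 1025)/(P + (6 + ((P*P)*K + P))²) = (-1025 + K)/(P + (6 + (P²*K + P))²) = (-1025 + K)/(P + (6 + (K*P² + P))²) = (-1025 + K)/(P + (6 + (P + K*P²))²) = (-1025 + K)/(P + (6 + P + K*P²)²))
Z(978, 891) - 1*(-171466) = (-1025 + 891)/(978 + (6 + 978 + 891*978²)²) - 1*(-171466) = -134/(978 + (6 + 978 + 891*956484)²) + 171466 = -134/(978 + (6 + 978 + 852227244)²) + 171466 = -134/(978 + 852228228²) + 171466 = -134/(978 + 726292952600019984) + 171466 = -134/726292952600020962 + 171466 = (1/726292952600020962)*(-134) + 171466 = -67/363146476300010481 + 171466 = 62267273705257597135079/363146476300010481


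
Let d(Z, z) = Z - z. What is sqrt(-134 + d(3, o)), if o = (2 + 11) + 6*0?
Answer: 12*I ≈ 12.0*I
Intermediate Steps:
o = 13 (o = 13 + 0 = 13)
sqrt(-134 + d(3, o)) = sqrt(-134 + (3 - 1*13)) = sqrt(-134 + (3 - 13)) = sqrt(-134 - 10) = sqrt(-144) = 12*I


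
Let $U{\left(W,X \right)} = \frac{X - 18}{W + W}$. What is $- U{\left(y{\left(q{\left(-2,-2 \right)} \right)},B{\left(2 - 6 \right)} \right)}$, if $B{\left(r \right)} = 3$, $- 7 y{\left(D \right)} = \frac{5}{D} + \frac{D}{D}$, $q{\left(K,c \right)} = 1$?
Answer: $- \frac{35}{4} \approx -8.75$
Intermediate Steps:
$y{\left(D \right)} = - \frac{1}{7} - \frac{5}{7 D}$ ($y{\left(D \right)} = - \frac{\frac{5}{D} + \frac{D}{D}}{7} = - \frac{\frac{5}{D} + 1}{7} = - \frac{1 + \frac{5}{D}}{7} = - \frac{1}{7} - \frac{5}{7 D}$)
$U{\left(W,X \right)} = \frac{-18 + X}{2 W}$
$- U{\left(y{\left(q{\left(-2,-2 \right)} \right)},B{\left(2 - 6 \right)} \right)} = - \frac{-18 + 3}{2 \frac{-5 - 1}{7 \cdot 1}} = - \frac{-15}{2 \cdot \frac{1}{7} \cdot 1 \left(-5 - 1\right)} = - \frac{-15}{2 \cdot \frac{1}{7} \cdot 1 \left(-6\right)} = - \frac{-15}{2 \left(- \frac{6}{7}\right)} = - \frac{\left(-7\right) \left(-15\right)}{2 \cdot 6} = \left(-1\right) \frac{35}{4} = - \frac{35}{4}$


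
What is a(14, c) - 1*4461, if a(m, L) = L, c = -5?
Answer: -4466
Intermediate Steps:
a(14, c) - 1*4461 = -5 - 1*4461 = -5 - 4461 = -4466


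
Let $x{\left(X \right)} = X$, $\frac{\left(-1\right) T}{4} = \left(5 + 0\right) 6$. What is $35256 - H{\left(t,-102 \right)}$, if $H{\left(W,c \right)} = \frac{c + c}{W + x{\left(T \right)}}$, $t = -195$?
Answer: $\frac{3701812}{105} \approx 35255.0$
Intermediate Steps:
$T = -120$ ($T = - 4 \left(5 + 0\right) 6 = - 4 \cdot 5 \cdot 6 = \left(-4\right) 30 = -120$)
$H{\left(W,c \right)} = \frac{2 c}{-120 + W}$ ($H{\left(W,c \right)} = \frac{c + c}{W - 120} = \frac{2 c}{-120 + W}$)
$35256 - H{\left(t,-102 \right)} = 35256 - 2 \left(-102\right) \frac{1}{-120 - 195} = 35256 - 2 \left(-102\right) \frac{1}{-315} = 35256 - 2 \left(-102\right) \left(- \frac{1}{315}\right) = 35256 - \frac{68}{105} = \frac{3701812}{105}$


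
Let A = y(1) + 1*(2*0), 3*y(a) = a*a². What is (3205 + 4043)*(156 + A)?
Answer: 1133104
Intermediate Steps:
y(a) = a³/3 (y(a) = (a*a²)/3 = a³/3)
A = ⅓ (A = (⅓)*1³ + 1*(2*0) = (⅓)*1 + 1*0 = ⅓ + 0 = ⅓ ≈ 0.33333)
(3205 + 4043)*(156 + A) = (3205 + 4043)*(156 + ⅓) = 7248*(469/3) = 1133104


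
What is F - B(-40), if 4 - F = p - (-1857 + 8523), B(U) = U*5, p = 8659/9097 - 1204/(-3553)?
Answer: 20182541405/2938331 ≈ 6868.7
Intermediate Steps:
p = 3792565/2938331 (p = 8659*(1/9097) - 1204*(-1/3553) = 8659/9097 + 1204/3553 = 3792565/2938331 ≈ 1.2907)
B(U) = 5*U
F = 19594875205/2938331 (F = 4 - (3792565/2938331 - (-1857 + 8523)) = 4 - (3792565/2938331 - 1*6666) = 4 - (3792565/2938331 - 6666) = 4 - 1*(-19583121881/2938331) = 4 + 19583121881/2938331 = 19594875205/2938331 ≈ 6668.7)
F - B(-40) = 19594875205/2938331 - 5*(-40) = 19594875205/2938331 - 1*(-200) = 19594875205/2938331 + 200 = 20182541405/2938331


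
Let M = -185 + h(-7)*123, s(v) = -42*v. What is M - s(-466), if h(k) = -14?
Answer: -21479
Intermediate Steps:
M = -1907 (M = -185 - 14*123 = -185 - 1722 = -1907)
M - s(-466) = -1907 - (-42)*(-466) = -1907 - 1*19572 = -1907 - 19572 = -21479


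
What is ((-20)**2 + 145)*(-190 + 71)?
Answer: -64855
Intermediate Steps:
((-20)**2 + 145)*(-190 + 71) = (400 + 145)*(-119) = 545*(-119) = -64855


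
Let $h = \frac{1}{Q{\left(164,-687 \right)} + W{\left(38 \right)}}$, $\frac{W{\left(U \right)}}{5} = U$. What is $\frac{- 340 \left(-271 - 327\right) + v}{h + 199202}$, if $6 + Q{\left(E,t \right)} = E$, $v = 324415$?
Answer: $\frac{183651780}{69322297} \approx 2.6492$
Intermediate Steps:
$Q{\left(E,t \right)} = -6 + E$
$W{\left(U \right)} = 5 U$
$h = \frac{1}{348}$ ($h = \frac{1}{\left(-6 + 164\right) + 5 \cdot 38} = \frac{1}{158 + 190} = \frac{1}{348} \approx 0.0028736$)
$\frac{- 340 \left(-271 - 327\right) + v}{h + 199202} = \frac{- 340 \left(-271 - 327\right) + 324415}{\frac{1}{348} + 199202} = \frac{\left(-340\right) \left(-598\right) + 324415}{\frac{69322297}{348}} = \left(203320 + 324415\right) \frac{348}{69322297} = 527735 \cdot \frac{348}{69322297} = \frac{183651780}{69322297}$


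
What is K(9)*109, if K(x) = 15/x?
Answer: 545/3 ≈ 181.67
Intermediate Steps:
K(9)*109 = (15/9)*109 = (15*(1/9))*109 = (5/3)*109 = 545/3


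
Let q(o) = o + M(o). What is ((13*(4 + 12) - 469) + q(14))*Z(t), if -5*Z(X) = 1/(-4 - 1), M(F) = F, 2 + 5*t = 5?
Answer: -233/25 ≈ -9.3200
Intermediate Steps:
t = 3/5 (t = -2/5 + (1/5)*5 = -2/5 + 1 = 3/5 ≈ 0.60000)
Z(X) = 1/25 (Z(X) = -1/(5*(-4 - 1)) = -1/5/(-5) = -1/5*(-1/5) = 1/25)
q(o) = 2*o (q(o) = o + o = 2*o)
((13*(4 + 12) - 469) + q(14))*Z(t) = ((13*(4 + 12) - 469) + 2*14)*(1/25) = ((13*16 - 469) + 28)*(1/25) = ((208 - 469) + 28)*(1/25) = (-261 + 28)*(1/25) = -233*1/25 = -233/25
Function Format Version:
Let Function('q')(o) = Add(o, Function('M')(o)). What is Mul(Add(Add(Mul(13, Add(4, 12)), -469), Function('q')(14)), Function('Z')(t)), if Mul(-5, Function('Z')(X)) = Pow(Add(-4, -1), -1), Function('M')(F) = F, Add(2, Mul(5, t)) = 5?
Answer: Rational(-233, 25) ≈ -9.3200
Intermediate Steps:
t = Rational(3, 5) (t = Add(Rational(-2, 5), Mul(Rational(1, 5), 5)) = Add(Rational(-2, 5), 1) = Rational(3, 5) ≈ 0.60000)
Function('Z')(X) = Rational(1, 25) (Function('Z')(X) = Mul(Rational(-1, 5), Pow(Add(-4, -1), -1)) = Mul(Rational(-1, 5), Pow(-5, -1)) = Mul(Rational(-1, 5), Rational(-1, 5)) = Rational(1, 25))
Function('q')(o) = Mul(2, o) (Function('q')(o) = Add(o, o) = Mul(2, o))
Mul(Add(Add(Mul(13, Add(4, 12)), -469), Function('q')(14)), Function('Z')(t)) = Mul(Add(Add(Mul(13, Add(4, 12)), -469), Mul(2, 14)), Rational(1, 25)) = Mul(Add(Add(Mul(13, 16), -469), 28), Rational(1, 25)) = Mul(Add(Add(208, -469), 28), Rational(1, 25)) = Mul(Add(-261, 28), Rational(1, 25)) = Mul(-233, Rational(1, 25)) = Rational(-233, 25)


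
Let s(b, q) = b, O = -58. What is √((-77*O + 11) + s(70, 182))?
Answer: √4547 ≈ 67.431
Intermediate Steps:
√((-77*O + 11) + s(70, 182)) = √((-77*(-58) + 11) + 70) = √((4466 + 11) + 70) = √(4477 + 70) = √4547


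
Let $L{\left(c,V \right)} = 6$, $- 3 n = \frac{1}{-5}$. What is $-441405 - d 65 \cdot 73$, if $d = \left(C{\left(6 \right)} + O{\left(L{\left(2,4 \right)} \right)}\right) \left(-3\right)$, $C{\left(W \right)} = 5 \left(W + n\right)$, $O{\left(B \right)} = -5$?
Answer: $-80785$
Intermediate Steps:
$n = \frac{1}{15}$ ($n = - \frac{1}{3 \left(-5\right)} = \left(- \frac{1}{3}\right) \left(- \frac{1}{5}\right) = \frac{1}{15} \approx 0.066667$)
$C{\left(W \right)} = \frac{1}{3} + 5 W$ ($C{\left(W \right)} = 5 \left(W + \frac{1}{15}\right) = 5 \left(\frac{1}{15} + W\right) = \frac{1}{3} + 5 W$)
$d = -76$ ($d = \left(\left(\frac{1}{3} + 5 \cdot 6\right) - 5\right) \left(-3\right) = \left(\left(\frac{1}{3} + 30\right) - 5\right) \left(-3\right) = \left(\frac{91}{3} - 5\right) \left(-3\right) = \frac{76}{3} \left(-3\right) = -76$)
$-441405 - d 65 \cdot 73 = -441405 - \left(-76\right) 65 \cdot 73 = -441405 - \left(-4940\right) 73 = -441405 - -360620 = -441405 + 360620 = -80785$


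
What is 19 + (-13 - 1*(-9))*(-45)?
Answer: 199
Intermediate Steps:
19 + (-13 - 1*(-9))*(-45) = 19 + (-13 + 9)*(-45) = 19 - 4*(-45) = 19 + 180 = 199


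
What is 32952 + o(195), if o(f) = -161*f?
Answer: 1557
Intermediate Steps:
32952 + o(195) = 32952 - 161*195 = 32952 - 31395 = 1557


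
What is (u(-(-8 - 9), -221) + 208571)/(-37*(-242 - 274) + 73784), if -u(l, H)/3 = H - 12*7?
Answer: 104743/46438 ≈ 2.2555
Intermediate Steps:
u(l, H) = 252 - 3*H (u(l, H) = -3*(H - 12*7) = -3*(H - 84) = -3*(-84 + H) = 252 - 3*H)
(u(-(-8 - 9), -221) + 208571)/(-37*(-242 - 274) + 73784) = ((252 - 3*(-221)) + 208571)/(-37*(-242 - 274) + 73784) = ((252 + 663) + 208571)/(-37*(-516) + 73784) = (915 + 208571)/(19092 + 73784) = 209486/92876 = 209486*(1/92876) = 104743/46438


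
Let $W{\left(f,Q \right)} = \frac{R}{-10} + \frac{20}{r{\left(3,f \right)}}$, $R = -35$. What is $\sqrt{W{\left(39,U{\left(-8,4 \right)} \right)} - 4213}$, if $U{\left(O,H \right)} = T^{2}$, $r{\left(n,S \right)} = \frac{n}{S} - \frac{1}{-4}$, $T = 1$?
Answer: $\frac{i \sqrt{4795462}}{34} \approx 64.407 i$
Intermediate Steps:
$r{\left(n,S \right)} = \frac{1}{4} + \frac{n}{S}$ ($r{\left(n,S \right)} = \frac{n}{S} - - \frac{1}{4} = \frac{n}{S} + \frac{1}{4} = \frac{1}{4} + \frac{n}{S}$)
$U{\left(O,H \right)} = 1$ ($U{\left(O,H \right)} = 1^{2} = 1$)
$W{\left(f,Q \right)} = \frac{7}{2} + \frac{20 f}{3 + \frac{f}{4}}$ ($W{\left(f,Q \right)} = - \frac{35}{-10} + \frac{20}{\frac{1}{f} \left(3 + \frac{f}{4}\right)} = \left(-35\right) \left(- \frac{1}{10}\right) + 20 \frac{f}{3 + \frac{f}{4}} = \frac{7}{2} + \frac{20 f}{3 + \frac{f}{4}}$)
$\sqrt{W{\left(39,U{\left(-8,4 \right)} \right)} - 4213} = \sqrt{\frac{84 + 167 \cdot 39}{2 \left(12 + 39\right)} - 4213} = \sqrt{\frac{84 + 6513}{2 \cdot 51} - 4213} = \sqrt{\frac{1}{2} \cdot \frac{1}{51} \cdot 6597 - 4213} = \sqrt{\frac{2199}{34} - 4213} = \sqrt{- \frac{141043}{34}} = \frac{i \sqrt{4795462}}{34}$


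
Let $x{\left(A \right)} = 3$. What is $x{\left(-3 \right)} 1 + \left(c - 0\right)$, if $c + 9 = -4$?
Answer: $-10$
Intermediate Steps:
$c = -13$ ($c = -9 - 4 = -13$)
$x{\left(-3 \right)} 1 + \left(c - 0\right) = 3 \cdot 1 - 13 = 3 + \left(-13 + 0\right) = 3 - 13 = -10$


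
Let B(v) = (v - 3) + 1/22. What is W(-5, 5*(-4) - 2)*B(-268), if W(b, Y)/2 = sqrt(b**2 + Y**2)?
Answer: -5961*sqrt(509)/11 ≈ -12226.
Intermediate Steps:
B(v) = -65/22 + v (B(v) = (-3 + v) + 1/22 = -65/22 + v)
W(b, Y) = 2*sqrt(Y**2 + b**2) (W(b, Y) = 2*sqrt(b**2 + Y**2) = 2*sqrt(Y**2 + b**2))
W(-5, 5*(-4) - 2)*B(-268) = (2*sqrt((5*(-4) - 2)**2 + (-5)**2))*(-65/22 - 268) = (2*sqrt((-20 - 2)**2 + 25))*(-5961/22) = (2*sqrt((-22)**2 + 25))*(-5961/22) = (2*sqrt(484 + 25))*(-5961/22) = (2*sqrt(509))*(-5961/22) = -5961*sqrt(509)/11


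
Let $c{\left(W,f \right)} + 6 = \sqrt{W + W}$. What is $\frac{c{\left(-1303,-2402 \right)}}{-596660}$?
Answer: $\frac{3}{298330} - \frac{i \sqrt{2606}}{596660} \approx 1.0056 \cdot 10^{-5} - 8.5558 \cdot 10^{-5} i$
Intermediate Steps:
$c{\left(W,f \right)} = -6 + \sqrt{2} \sqrt{W}$ ($c{\left(W,f \right)} = -6 + \sqrt{W + W} = -6 + \sqrt{2 W} = -6 + \sqrt{2} \sqrt{W}$)
$\frac{c{\left(-1303,-2402 \right)}}{-596660} = \frac{-6 + \sqrt{2} \sqrt{-1303}}{-596660} = \left(-6 + \sqrt{2} i \sqrt{1303}\right) \left(- \frac{1}{596660}\right) = \left(-6 + i \sqrt{2606}\right) \left(- \frac{1}{596660}\right) = \frac{3}{298330} - \frac{i \sqrt{2606}}{596660}$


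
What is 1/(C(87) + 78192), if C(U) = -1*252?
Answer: 1/77940 ≈ 1.2830e-5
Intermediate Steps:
C(U) = -252
1/(C(87) + 78192) = 1/(-252 + 78192) = 1/77940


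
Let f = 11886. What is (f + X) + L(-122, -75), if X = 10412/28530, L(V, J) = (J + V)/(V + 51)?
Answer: 12041498921/1012815 ≈ 11889.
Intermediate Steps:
L(V, J) = (J + V)/(51 + V)
X = 5206/14265 (X = 10412*(1/28530) = 5206/14265 ≈ 0.36495)
(f + X) + L(-122, -75) = (11886 + 5206/14265) + (-75 - 122)/(51 - 122) = 169558996/14265 - 197/(-71) = 169558996/14265 - 1/71*(-197) = 169558996/14265 + 197/71 = 12041498921/1012815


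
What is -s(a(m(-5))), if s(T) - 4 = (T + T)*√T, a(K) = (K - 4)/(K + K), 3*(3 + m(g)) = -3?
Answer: -6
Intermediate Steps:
m(g) = -4 (m(g) = -3 + (⅓)*(-3) = -3 - 1 = -4)
a(K) = (-4 + K)/(2*K) (a(K) = (-4 + K)/((2*K)) = (-4 + K)*(1/(2*K)) = (-4 + K)/(2*K))
s(T) = 4 + 2*T^(3/2) (s(T) = 4 + (T + T)*√T = 4 + (2*T)*√T = 4 + 2*T^(3/2))
-s(a(m(-5))) = -(4 + 2*((½)*(-4 - 4)/(-4))^(3/2)) = -(4 + 2*((½)*(-¼)*(-8))^(3/2)) = -(4 + 2*1^(3/2)) = -(4 + 2*1) = -(4 + 2) = -1*6 = -6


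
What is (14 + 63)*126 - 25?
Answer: 9677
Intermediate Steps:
(14 + 63)*126 - 25 = 77*126 - 25 = 9702 - 25 = 9677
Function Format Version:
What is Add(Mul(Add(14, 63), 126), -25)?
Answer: 9677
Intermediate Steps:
Add(Mul(Add(14, 63), 126), -25) = Add(Mul(77, 126), -25) = Add(9702, -25) = 9677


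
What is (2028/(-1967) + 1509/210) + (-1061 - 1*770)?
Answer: -35894707/19670 ≈ -1824.8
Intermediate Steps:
(2028/(-1967) + 1509/210) + (-1061 - 1*770) = (2028*(-1/1967) + 1509*(1/210)) + (-1061 - 770) = (-2028/1967 + 503/70) - 1831 = 121063/19670 - 1831 = -35894707/19670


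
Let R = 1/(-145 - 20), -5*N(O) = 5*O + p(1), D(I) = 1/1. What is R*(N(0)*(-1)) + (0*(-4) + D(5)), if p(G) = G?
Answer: 824/825 ≈ 0.99879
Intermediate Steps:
D(I) = 1
N(O) = -⅕ - O (N(O) = -(5*O + 1)/5 = -(1 + 5*O)/5 = -⅕ - O)
R = -1/165 (R = 1/(-165) = -1/165 ≈ -0.0060606)
R*(N(0)*(-1)) + (0*(-4) + D(5)) = -(-⅕ - 1*0)*(-1)/165 + (0*(-4) + 1) = -(-⅕ + 0)*(-1)/165 + (0 + 1) = -(-1)*(-1)/825 + 1 = -1/165*⅕ + 1 = -1/825 + 1 = 824/825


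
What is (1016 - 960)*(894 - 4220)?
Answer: -186256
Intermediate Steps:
(1016 - 960)*(894 - 4220) = 56*(-3326) = -186256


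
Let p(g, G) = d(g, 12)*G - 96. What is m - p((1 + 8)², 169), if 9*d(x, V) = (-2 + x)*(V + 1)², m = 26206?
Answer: -2019601/9 ≈ -2.2440e+5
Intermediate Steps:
d(x, V) = (1 + V)²*(-2 + x)/9 (d(x, V) = ((-2 + x)*(V + 1)²)/9 = ((-2 + x)*(1 + V)²)/9 = ((1 + V)²*(-2 + x))/9 = (1 + V)²*(-2 + x)/9)
p(g, G) = -96 + G*(-338/9 + 169*g/9) (p(g, G) = ((1 + 12)²*(-2 + g)/9)*G - 96 = ((⅑)*13²*(-2 + g))*G - 96 = ((⅑)*169*(-2 + g))*G - 96 = (-338/9 + 169*g/9)*G - 96 = G*(-338/9 + 169*g/9) - 96 = -96 + G*(-338/9 + 169*g/9))
m - p((1 + 8)², 169) = 26206 - (-96 + (169/9)*169*(-2 + (1 + 8)²)) = 26206 - (-96 + (169/9)*169*(-2 + 9²)) = 26206 - (-96 + (169/9)*169*(-2 + 81)) = 26206 - (-96 + (169/9)*169*79) = 26206 - (-96 + 2256319/9) = 26206 - 1*2255455/9 = 26206 - 2255455/9 = -2019601/9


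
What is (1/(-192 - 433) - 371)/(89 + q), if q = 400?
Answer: -77292/101875 ≈ -0.75869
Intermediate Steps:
(1/(-192 - 433) - 371)/(89 + q) = (1/(-192 - 433) - 371)/(89 + 400) = (1/(-625) - 371)/489 = (-1/625 - 371)*(1/489) = -231876/625*1/489 = -77292/101875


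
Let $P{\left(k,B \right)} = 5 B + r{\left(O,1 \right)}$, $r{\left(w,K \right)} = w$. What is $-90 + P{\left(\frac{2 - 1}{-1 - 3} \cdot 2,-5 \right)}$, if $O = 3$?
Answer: $-112$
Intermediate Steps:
$P{\left(k,B \right)} = 3 + 5 B$ ($P{\left(k,B \right)} = 5 B + 3 = 3 + 5 B$)
$-90 + P{\left(\frac{2 - 1}{-1 - 3} \cdot 2,-5 \right)} = -90 + \left(3 + 5 \left(-5\right)\right) = -90 + \left(3 - 25\right) = -90 - 22 = -112$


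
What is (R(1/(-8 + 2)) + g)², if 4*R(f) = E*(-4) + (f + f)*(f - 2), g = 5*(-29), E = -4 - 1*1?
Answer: 101344489/5184 ≈ 19549.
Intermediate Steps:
E = -5 (E = -4 - 1 = -5)
g = -145
R(f) = 5 + f*(-2 + f)/2 (R(f) = (-5*(-4) + (f + f)*(f - 2))/4 = (20 + (2*f)*(-2 + f))/4 = (20 + 2*f*(-2 + f))/4 = 5 + f*(-2 + f)/2)
(R(1/(-8 + 2)) + g)² = ((5 + (1/(-8 + 2))²/2 - 1/(-8 + 2)) - 145)² = ((5 + (1/(-6))²/2 - 1/(-6)) - 145)² = ((5 + (-⅙)²/2 - 1*(-⅙)) - 145)² = ((5 + (½)*(1/36) + ⅙) - 145)² = ((5 + 1/72 + ⅙) - 145)² = (373/72 - 145)² = (-10067/72)² = 101344489/5184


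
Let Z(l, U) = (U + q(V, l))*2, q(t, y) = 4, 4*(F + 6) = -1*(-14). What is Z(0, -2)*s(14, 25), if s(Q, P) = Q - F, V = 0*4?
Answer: 66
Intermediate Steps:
F = -5/2 (F = -6 + (-1*(-14))/4 = -6 + (¼)*14 = -6 + 7/2 = -5/2 ≈ -2.5000)
V = 0
s(Q, P) = 5/2 + Q (s(Q, P) = Q - 1*(-5/2) = Q + 5/2 = 5/2 + Q)
Z(l, U) = 8 + 2*U (Z(l, U) = (U + 4)*2 = (4 + U)*2 = 8 + 2*U)
Z(0, -2)*s(14, 25) = (8 + 2*(-2))*(5/2 + 14) = (8 - 4)*(33/2) = 4*(33/2) = 66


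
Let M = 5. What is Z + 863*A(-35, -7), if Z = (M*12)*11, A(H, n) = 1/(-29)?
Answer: 18277/29 ≈ 630.24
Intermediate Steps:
A(H, n) = -1/29
Z = 660 (Z = (5*12)*11 = 60*11 = 660)
Z + 863*A(-35, -7) = 660 + 863*(-1/29) = 660 - 863/29 = 18277/29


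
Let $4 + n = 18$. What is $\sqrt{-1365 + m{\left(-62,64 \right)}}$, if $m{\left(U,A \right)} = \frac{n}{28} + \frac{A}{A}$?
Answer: $\frac{3 i \sqrt{606}}{2} \approx 36.926 i$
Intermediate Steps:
$n = 14$ ($n = -4 + 18 = 14$)
$m{\left(U,A \right)} = \frac{3}{2}$ ($m{\left(U,A \right)} = \frac{14}{28} + \frac{A}{A} = 14 \cdot \frac{1}{28} + 1 = \frac{1}{2} + 1 = \frac{3}{2}$)
$\sqrt{-1365 + m{\left(-62,64 \right)}} = \sqrt{-1365 + \frac{3}{2}} = \sqrt{- \frac{2727}{2}} = \frac{3 i \sqrt{606}}{2}$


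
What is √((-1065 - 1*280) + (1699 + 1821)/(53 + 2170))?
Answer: I*√737644505/741 ≈ 36.653*I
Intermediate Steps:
√((-1065 - 1*280) + (1699 + 1821)/(53 + 2170)) = √((-1065 - 280) + 3520/2223) = √(-1345 + 3520*(1/2223)) = √(-1345 + 3520/2223) = √(-2986415/2223) = I*√737644505/741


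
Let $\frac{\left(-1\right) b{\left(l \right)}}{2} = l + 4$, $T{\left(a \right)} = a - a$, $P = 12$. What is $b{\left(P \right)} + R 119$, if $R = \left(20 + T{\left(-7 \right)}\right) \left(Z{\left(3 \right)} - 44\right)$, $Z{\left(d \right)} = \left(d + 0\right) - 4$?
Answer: $-107132$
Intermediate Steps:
$T{\left(a \right)} = 0$
$Z{\left(d \right)} = -4 + d$ ($Z{\left(d \right)} = d - 4 = -4 + d$)
$b{\left(l \right)} = -8 - 2 l$ ($b{\left(l \right)} = - 2 \left(l + 4\right) = - 2 \left(4 + l\right) = -8 - 2 l$)
$R = -900$ ($R = \left(20 + 0\right) \left(\left(-4 + 3\right) - 44\right) = 20 \left(-1 - 44\right) = 20 \left(-45\right) = -900$)
$b{\left(P \right)} + R 119 = \left(-8 - 24\right) - 107100 = -32 - 107100 = -107132$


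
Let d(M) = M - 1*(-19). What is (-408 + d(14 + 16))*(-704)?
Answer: 252736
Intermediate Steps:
d(M) = 19 + M (d(M) = M + 19 = 19 + M)
(-408 + d(14 + 16))*(-704) = (-408 + (19 + (14 + 16)))*(-704) = (-408 + (19 + 30))*(-704) = (-408 + 49)*(-704) = -359*(-704) = 252736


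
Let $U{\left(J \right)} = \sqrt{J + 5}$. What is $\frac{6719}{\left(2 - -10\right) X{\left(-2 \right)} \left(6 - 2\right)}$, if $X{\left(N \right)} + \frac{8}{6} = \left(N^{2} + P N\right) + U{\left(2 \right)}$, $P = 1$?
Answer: $- \frac{6719}{472} + \frac{20157 \sqrt{7}}{944} \approx 42.259$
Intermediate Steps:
$U{\left(J \right)} = \sqrt{5 + J}$
$X{\left(N \right)} = - \frac{4}{3} + N + \sqrt{7} + N^{2}$ ($X{\left(N \right)} = - \frac{4}{3} + \left(\left(N^{2} + 1 N\right) + \sqrt{5 + 2}\right) = - \frac{4}{3} + \left(\left(N^{2} + N\right) + \sqrt{7}\right) = - \frac{4}{3} + \left(\left(N + N^{2}\right) + \sqrt{7}\right) = - \frac{4}{3} + \left(N + \sqrt{7} + N^{2}\right) = - \frac{4}{3} + N + \sqrt{7} + N^{2}$)
$\frac{6719}{\left(2 - -10\right) X{\left(-2 \right)} \left(6 - 2\right)} = \frac{6719}{\left(2 - -10\right) \left(- \frac{4}{3} - 2 + \sqrt{7} + \left(-2\right)^{2}\right) \left(6 - 2\right)} = \frac{6719}{\left(2 + 10\right) \left(- \frac{4}{3} - 2 + \sqrt{7} + 4\right) \left(6 - 2\right)} = \frac{6719}{12 \left(\frac{2}{3} + \sqrt{7}\right) 4} = \frac{6719}{\left(8 + 12 \sqrt{7}\right) 4} = \frac{6719}{32 + 48 \sqrt{7}}$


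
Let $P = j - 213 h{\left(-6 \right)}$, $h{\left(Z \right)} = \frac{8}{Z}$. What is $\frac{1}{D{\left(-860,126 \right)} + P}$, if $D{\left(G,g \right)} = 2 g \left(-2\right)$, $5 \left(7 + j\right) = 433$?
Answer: $- \frac{5}{702} \approx -0.0071225$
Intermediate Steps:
$j = \frac{398}{5}$ ($j = -7 + \frac{1}{5} \cdot 433 = -7 + \frac{433}{5} = \frac{398}{5} \approx 79.6$)
$P = \frac{1818}{5}$ ($P = \frac{398}{5} - 213 \frac{8}{-6} = \frac{398}{5} - 213 \cdot 8 \left(- \frac{1}{6}\right) = \frac{398}{5} - -284 = \frac{398}{5} + 284 = \frac{1818}{5} \approx 363.6$)
$D{\left(G,g \right)} = - 4 g$
$\frac{1}{D{\left(-860,126 \right)} + P} = \frac{1}{\left(-4\right) 126 + \frac{1818}{5}} = \frac{1}{-504 + \frac{1818}{5}} = \frac{1}{- \frac{702}{5}} = - \frac{5}{702}$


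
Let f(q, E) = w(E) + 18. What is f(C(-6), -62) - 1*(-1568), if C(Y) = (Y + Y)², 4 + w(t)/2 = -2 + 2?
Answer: 1578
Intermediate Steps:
w(t) = -8 (w(t) = -8 + 2*(-2 + 2) = -8 + 2*0 = -8 + 0 = -8)
C(Y) = 4*Y² (C(Y) = (2*Y)² = 4*Y²)
f(q, E) = 10 (f(q, E) = -8 + 18 = 10)
f(C(-6), -62) - 1*(-1568) = 10 - 1*(-1568) = 10 + 1568 = 1578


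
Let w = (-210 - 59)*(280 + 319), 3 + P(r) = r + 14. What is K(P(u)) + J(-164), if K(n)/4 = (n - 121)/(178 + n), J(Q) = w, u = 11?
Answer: -8056649/50 ≈ -1.6113e+5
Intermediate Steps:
P(r) = 11 + r (P(r) = -3 + (r + 14) = -3 + (14 + r) = 11 + r)
w = -161131 (w = -269*599 = -161131)
J(Q) = -161131
K(n) = 4*(-121 + n)/(178 + n) (K(n) = 4*((n - 121)/(178 + n)) = 4*((-121 + n)/(178 + n)) = 4*(-121 + n)/(178 + n))
K(P(u)) + J(-164) = 4*(-121 + (11 + 11))/(178 + (11 + 11)) - 161131 = 4*(-121 + 22)/(178 + 22) - 161131 = 4*(-99)/200 - 161131 = 4*(1/200)*(-99) - 161131 = -99/50 - 161131 = -8056649/50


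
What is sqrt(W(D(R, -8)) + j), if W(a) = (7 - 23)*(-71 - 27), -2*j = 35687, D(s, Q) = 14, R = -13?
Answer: I*sqrt(65102)/2 ≈ 127.58*I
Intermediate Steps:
j = -35687/2 (j = -1/2*35687 = -35687/2 ≈ -17844.)
W(a) = 1568 (W(a) = -16*(-98) = 1568)
sqrt(W(D(R, -8)) + j) = sqrt(1568 - 35687/2) = sqrt(-32551/2) = I*sqrt(65102)/2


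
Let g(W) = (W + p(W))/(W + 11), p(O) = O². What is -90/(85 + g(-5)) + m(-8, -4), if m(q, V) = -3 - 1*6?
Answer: -531/53 ≈ -10.019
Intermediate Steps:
m(q, V) = -9 (m(q, V) = -3 - 6 = -9)
g(W) = (W + W²)/(11 + W) (g(W) = (W + W²)/(W + 11) = (W + W²)/(11 + W))
-90/(85 + g(-5)) + m(-8, -4) = -90/(85 - 5*(1 - 5)/(11 - 5)) - 9 = -90/(85 - 5*(-4)/6) - 9 = -90/(85 - 5*⅙*(-4)) - 9 = -90/(85 + 10/3) - 9 = -90/265/3 - 9 = -90*3/265 - 9 = -54/53 - 9 = -531/53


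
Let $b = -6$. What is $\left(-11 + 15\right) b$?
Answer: $-24$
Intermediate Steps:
$\left(-11 + 15\right) b = \left(-11 + 15\right) \left(-6\right) = 4 \left(-6\right) = -24$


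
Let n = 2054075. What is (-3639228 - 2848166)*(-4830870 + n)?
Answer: 18014163222230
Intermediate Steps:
(-3639228 - 2848166)*(-4830870 + n) = (-3639228 - 2848166)*(-4830870 + 2054075) = -6487394*(-2776795) = 18014163222230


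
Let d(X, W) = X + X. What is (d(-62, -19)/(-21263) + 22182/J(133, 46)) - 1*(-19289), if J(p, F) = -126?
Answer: 8534375440/446523 ≈ 19113.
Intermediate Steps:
d(X, W) = 2*X
(d(-62, -19)/(-21263) + 22182/J(133, 46)) - 1*(-19289) = ((2*(-62))/(-21263) + 22182/(-126)) - 1*(-19289) = (-124*(-1/21263) + 22182*(-1/126)) + 19289 = (124/21263 - 3697/21) + 19289 = -78606707/446523 + 19289 = 8534375440/446523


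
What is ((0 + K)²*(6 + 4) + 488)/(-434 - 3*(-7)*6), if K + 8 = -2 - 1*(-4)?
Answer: -212/77 ≈ -2.7532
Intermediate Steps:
K = -6 (K = -8 + (-2 - 1*(-4)) = -8 + (-2 + 4) = -8 + 2 = -6)
((0 + K)²*(6 + 4) + 488)/(-434 - 3*(-7)*6) = ((0 - 6)²*(6 + 4) + 488)/(-434 - 3*(-7)*6) = ((-6)²*10 + 488)/(-434 + 21*6) = (36*10 + 488)/(-434 + 126) = (360 + 488)/(-308) = 848*(-1/308) = -212/77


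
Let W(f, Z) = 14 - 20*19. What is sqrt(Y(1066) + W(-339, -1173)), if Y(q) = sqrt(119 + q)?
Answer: sqrt(-366 + sqrt(1185)) ≈ 18.209*I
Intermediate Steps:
W(f, Z) = -366 (W(f, Z) = 14 - 380 = -366)
sqrt(Y(1066) + W(-339, -1173)) = sqrt(sqrt(119 + 1066) - 366) = sqrt(sqrt(1185) - 366) = sqrt(-366 + sqrt(1185))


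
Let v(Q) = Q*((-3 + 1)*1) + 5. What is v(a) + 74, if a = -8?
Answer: 95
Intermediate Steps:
v(Q) = 5 - 2*Q (v(Q) = Q*(-2*1) + 5 = Q*(-2) + 5 = -2*Q + 5 = 5 - 2*Q)
v(a) + 74 = (5 - 2*(-8)) + 74 = (5 + 16) + 74 = 21 + 74 = 95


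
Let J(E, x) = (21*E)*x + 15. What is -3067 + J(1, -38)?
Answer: -3850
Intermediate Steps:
J(E, x) = 15 + 21*E*x (J(E, x) = 21*E*x + 15 = 15 + 21*E*x)
-3067 + J(1, -38) = -3067 + (15 + 21*1*(-38)) = -3067 + (15 - 798) = -3067 - 783 = -3850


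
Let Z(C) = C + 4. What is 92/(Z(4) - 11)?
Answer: -92/3 ≈ -30.667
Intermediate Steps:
Z(C) = 4 + C
92/(Z(4) - 11) = 92/((4 + 4) - 11) = 92/(8 - 11) = 92/(-3) = -1/3*92 = -92/3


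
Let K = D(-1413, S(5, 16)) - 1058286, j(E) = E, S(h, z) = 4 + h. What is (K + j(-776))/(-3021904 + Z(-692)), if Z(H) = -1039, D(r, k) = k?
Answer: 1059053/3022943 ≈ 0.35034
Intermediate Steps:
K = -1058277 (K = (4 + 5) - 1058286 = 9 - 1058286 = -1058277)
(K + j(-776))/(-3021904 + Z(-692)) = (-1058277 - 776)/(-3021904 - 1039) = -1059053/(-3022943) = -1059053*(-1/3022943) = 1059053/3022943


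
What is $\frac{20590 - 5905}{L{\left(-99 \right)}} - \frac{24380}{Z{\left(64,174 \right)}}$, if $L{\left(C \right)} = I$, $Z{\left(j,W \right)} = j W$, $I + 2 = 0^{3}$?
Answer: $- \frac{20447615}{2784} \approx -7344.7$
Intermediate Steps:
$I = -2$ ($I = -2 + 0^{3} = -2 + 0 = -2$)
$Z{\left(j,W \right)} = W j$
$L{\left(C \right)} = -2$
$\frac{20590 - 5905}{L{\left(-99 \right)}} - \frac{24380}{Z{\left(64,174 \right)}} = \frac{20590 - 5905}{-2} - \frac{24380}{174 \cdot 64} = \left(20590 - 5905\right) \left(- \frac{1}{2}\right) - \frac{24380}{11136} = 14685 \left(- \frac{1}{2}\right) - \frac{6095}{2784} = - \frac{14685}{2} - \frac{6095}{2784} = - \frac{20447615}{2784}$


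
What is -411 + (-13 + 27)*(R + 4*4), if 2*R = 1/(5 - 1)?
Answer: -741/4 ≈ -185.25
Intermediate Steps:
R = ⅛ (R = 1/(2*(5 - 1)) = (½)/4 = (½)*(¼) = ⅛ ≈ 0.12500)
-411 + (-13 + 27)*(R + 4*4) = -411 + (-13 + 27)*(⅛ + 4*4) = -411 + 14*(⅛ + 16) = -411 + 14*(129/8) = -411 + 903/4 = -741/4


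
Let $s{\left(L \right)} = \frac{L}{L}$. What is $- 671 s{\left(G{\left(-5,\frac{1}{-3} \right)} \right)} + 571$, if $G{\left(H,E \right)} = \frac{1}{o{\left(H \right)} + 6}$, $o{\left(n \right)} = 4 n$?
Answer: $-100$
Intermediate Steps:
$G{\left(H,E \right)} = \frac{1}{6 + 4 H}$ ($G{\left(H,E \right)} = \frac{1}{4 H + 6} = \frac{1}{6 + 4 H}$)
$s{\left(L \right)} = 1$
$- 671 s{\left(G{\left(-5,\frac{1}{-3} \right)} \right)} + 571 = \left(-671\right) 1 + 571 = -671 + 571 = -100$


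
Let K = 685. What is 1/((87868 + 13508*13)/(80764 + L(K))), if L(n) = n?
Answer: 81449/263472 ≈ 0.30914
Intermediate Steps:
1/((87868 + 13508*13)/(80764 + L(K))) = 1/((87868 + 13508*13)/(80764 + 685)) = 1/((87868 + 175604)/81449) = 1/(263472*(1/81449)) = 1/(263472/81449) = 81449/263472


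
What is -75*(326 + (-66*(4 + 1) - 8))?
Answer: 900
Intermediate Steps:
-75*(326 + (-66*(4 + 1) - 8)) = -75*(326 + (-66*5 - 8)) = -75*(326 + (-11*30 - 8)) = -75*(326 + (-330 - 8)) = -75*(326 - 338) = -75*(-12) = 900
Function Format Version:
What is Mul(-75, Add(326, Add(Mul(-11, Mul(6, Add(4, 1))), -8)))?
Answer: 900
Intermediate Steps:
Mul(-75, Add(326, Add(Mul(-11, Mul(6, Add(4, 1))), -8))) = Mul(-75, Add(326, Add(Mul(-11, Mul(6, 5)), -8))) = Mul(-75, Add(326, Add(Mul(-11, 30), -8))) = Mul(-75, Add(326, Add(-330, -8))) = Mul(-75, Add(326, -338)) = Mul(-75, -12) = 900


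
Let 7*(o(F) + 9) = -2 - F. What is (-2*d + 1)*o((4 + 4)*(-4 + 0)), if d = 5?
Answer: 297/7 ≈ 42.429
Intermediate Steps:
o(F) = -65/7 - F/7 (o(F) = -9 + (-2 - F)/7 = -9 + (-2/7 - F/7) = -65/7 - F/7)
(-2*d + 1)*o((4 + 4)*(-4 + 0)) = (-2*5 + 1)*(-65/7 - (4 + 4)*(-4 + 0)/7) = (-10 + 1)*(-65/7 - 8*(-4)/7) = -9*(-65/7 - ⅐*(-32)) = -9*(-65/7 + 32/7) = -9*(-33/7) = 297/7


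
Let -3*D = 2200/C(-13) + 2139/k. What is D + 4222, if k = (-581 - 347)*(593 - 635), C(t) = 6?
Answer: 479376677/116928 ≈ 4099.8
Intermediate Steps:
k = 38976 (k = -928*(-42) = 38976)
D = -14293339/116928 (D = -(2200/6 + 2139/38976)/3 = -(2200*(⅙) + 2139*(1/38976))/3 = -(1100/3 + 713/12992)/3 = -⅓*14293339/38976 = -14293339/116928 ≈ -122.24)
D + 4222 = -14293339/116928 + 4222 = 479376677/116928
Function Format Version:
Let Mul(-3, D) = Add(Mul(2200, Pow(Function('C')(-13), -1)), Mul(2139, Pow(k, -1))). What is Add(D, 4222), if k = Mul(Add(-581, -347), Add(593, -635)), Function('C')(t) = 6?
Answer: Rational(479376677, 116928) ≈ 4099.8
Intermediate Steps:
k = 38976 (k = Mul(-928, -42) = 38976)
D = Rational(-14293339, 116928) (D = Mul(Rational(-1, 3), Add(Mul(2200, Pow(6, -1)), Mul(2139, Pow(38976, -1)))) = Mul(Rational(-1, 3), Add(Mul(2200, Rational(1, 6)), Mul(2139, Rational(1, 38976)))) = Mul(Rational(-1, 3), Add(Rational(1100, 3), Rational(713, 12992))) = Mul(Rational(-1, 3), Rational(14293339, 38976)) = Rational(-14293339, 116928) ≈ -122.24)
Add(D, 4222) = Add(Rational(-14293339, 116928), 4222) = Rational(479376677, 116928)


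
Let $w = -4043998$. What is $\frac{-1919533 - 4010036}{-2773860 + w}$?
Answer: $\frac{5929569}{6817858} \approx 0.86971$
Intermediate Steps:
$\frac{-1919533 - 4010036}{-2773860 + w} = \frac{-1919533 - 4010036}{-2773860 - 4043998} = - \frac{5929569}{-6817858} = \left(-5929569\right) \left(- \frac{1}{6817858}\right) = \frac{5929569}{6817858}$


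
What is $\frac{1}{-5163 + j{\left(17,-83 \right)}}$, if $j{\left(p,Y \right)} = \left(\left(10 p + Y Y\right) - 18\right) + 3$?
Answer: $\frac{1}{1881} \approx 0.00053163$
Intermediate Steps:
$j{\left(p,Y \right)} = -15 + Y^{2} + 10 p$ ($j{\left(p,Y \right)} = \left(\left(10 p + Y^{2}\right) - 18\right) + 3 = \left(\left(Y^{2} + 10 p\right) - 18\right) + 3 = \left(-18 + Y^{2} + 10 p\right) + 3 = -15 + Y^{2} + 10 p$)
$\frac{1}{-5163 + j{\left(17,-83 \right)}} = \frac{1}{-5163 + \left(-15 + \left(-83\right)^{2} + 10 \cdot 17\right)} = \frac{1}{-5163 + \left(-15 + 6889 + 170\right)} = \frac{1}{-5163 + 7044} = \frac{1}{1881}$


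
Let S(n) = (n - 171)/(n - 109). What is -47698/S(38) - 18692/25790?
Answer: -6238701204/245005 ≈ -25464.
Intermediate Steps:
S(n) = (-171 + n)/(-109 + n)
-47698/S(38) - 18692/25790 = -47698*(-109 + 38)/(-171 + 38) - 18692/25790 = -47698/(-133/(-71)) - 18692*1/25790 = -47698/((-1/71*(-133))) - 9346/12895 = -47698/133/71 - 9346/12895 = -47698*71/133 - 9346/12895 = -483794/19 - 9346/12895 = -6238701204/245005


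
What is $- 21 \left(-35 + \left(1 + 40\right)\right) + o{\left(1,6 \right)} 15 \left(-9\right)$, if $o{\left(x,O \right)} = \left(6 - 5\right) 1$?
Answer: $-261$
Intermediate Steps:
$o{\left(x,O \right)} = 1$ ($o{\left(x,O \right)} = 1 \cdot 1 = 1$)
$- 21 \left(-35 + \left(1 + 40\right)\right) + o{\left(1,6 \right)} 15 \left(-9\right) = - 21 \left(-35 + \left(1 + 40\right)\right) + 1 \cdot 15 \left(-9\right) = - 21 \left(-35 + 41\right) + 15 \left(-9\right) = \left(-21\right) 6 - 135 = -126 - 135 = -261$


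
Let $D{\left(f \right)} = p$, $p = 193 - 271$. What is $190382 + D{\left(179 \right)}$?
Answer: $190304$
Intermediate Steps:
$p = -78$
$D{\left(f \right)} = -78$
$190382 + D{\left(179 \right)} = 190382 - 78 = 190304$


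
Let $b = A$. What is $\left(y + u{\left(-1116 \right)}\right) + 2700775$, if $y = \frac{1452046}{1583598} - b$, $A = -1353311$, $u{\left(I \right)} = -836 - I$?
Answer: $\frac{3210243670457}{791799} \approx 4.0544 \cdot 10^{6}$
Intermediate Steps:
$b = -1353311$
$y = \frac{1071551022512}{791799}$ ($y = \frac{1452046}{1583598} - -1353311 = 1452046 \cdot \frac{1}{1583598} + 1353311 = \frac{726023}{791799} + 1353311 = \frac{1071551022512}{791799} \approx 1.3533 \cdot 10^{6}$)
$\left(y + u{\left(-1116 \right)}\right) + 2700775 = \left(\frac{1071551022512}{791799} - -280\right) + 2700775 = \left(\frac{1071551022512}{791799} + \left(-836 + 1116\right)\right) + 2700775 = \left(\frac{1071551022512}{791799} + 280\right) + 2700775 = \frac{1071772726232}{791799} + 2700775 = \frac{3210243670457}{791799}$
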